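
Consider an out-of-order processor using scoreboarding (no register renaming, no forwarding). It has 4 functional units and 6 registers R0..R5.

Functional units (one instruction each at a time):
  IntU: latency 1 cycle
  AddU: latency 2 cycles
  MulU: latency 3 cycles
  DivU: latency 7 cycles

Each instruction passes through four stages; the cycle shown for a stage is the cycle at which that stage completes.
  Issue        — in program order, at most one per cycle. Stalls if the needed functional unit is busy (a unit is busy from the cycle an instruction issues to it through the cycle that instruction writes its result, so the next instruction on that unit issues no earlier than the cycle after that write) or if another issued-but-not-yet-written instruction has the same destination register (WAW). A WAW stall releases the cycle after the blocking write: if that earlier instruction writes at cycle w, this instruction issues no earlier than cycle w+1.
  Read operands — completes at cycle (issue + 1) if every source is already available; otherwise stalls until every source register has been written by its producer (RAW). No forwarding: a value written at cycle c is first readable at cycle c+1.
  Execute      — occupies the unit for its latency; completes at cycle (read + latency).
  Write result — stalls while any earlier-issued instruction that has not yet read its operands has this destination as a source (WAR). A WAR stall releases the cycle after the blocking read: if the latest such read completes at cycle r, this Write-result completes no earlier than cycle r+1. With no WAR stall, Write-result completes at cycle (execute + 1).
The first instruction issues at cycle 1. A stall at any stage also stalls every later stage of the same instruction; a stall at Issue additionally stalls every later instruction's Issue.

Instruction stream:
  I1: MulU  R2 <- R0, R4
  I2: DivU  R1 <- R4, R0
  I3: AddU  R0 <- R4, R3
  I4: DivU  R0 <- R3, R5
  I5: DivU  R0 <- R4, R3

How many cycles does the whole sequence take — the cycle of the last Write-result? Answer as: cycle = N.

[1] I1 dispatched to MulU
[2] I1 operands ready; I2 dispatched to DivU
[3] I2 operands ready; I3 dispatched to AddU
[4] I3 operands ready
[5] I1 complete
[6] R2←I1; I3 complete
[7] R0←I3
[10] I2 complete
[11] R1←I2
[12] I4 dispatched to DivU
[13] I4 operands ready
[20] I4 complete
[21] R0←I4
[22] I5 dispatched to DivU
[23] I5 operands ready
[30] I5 complete
[31] R0←I5

cycle = 31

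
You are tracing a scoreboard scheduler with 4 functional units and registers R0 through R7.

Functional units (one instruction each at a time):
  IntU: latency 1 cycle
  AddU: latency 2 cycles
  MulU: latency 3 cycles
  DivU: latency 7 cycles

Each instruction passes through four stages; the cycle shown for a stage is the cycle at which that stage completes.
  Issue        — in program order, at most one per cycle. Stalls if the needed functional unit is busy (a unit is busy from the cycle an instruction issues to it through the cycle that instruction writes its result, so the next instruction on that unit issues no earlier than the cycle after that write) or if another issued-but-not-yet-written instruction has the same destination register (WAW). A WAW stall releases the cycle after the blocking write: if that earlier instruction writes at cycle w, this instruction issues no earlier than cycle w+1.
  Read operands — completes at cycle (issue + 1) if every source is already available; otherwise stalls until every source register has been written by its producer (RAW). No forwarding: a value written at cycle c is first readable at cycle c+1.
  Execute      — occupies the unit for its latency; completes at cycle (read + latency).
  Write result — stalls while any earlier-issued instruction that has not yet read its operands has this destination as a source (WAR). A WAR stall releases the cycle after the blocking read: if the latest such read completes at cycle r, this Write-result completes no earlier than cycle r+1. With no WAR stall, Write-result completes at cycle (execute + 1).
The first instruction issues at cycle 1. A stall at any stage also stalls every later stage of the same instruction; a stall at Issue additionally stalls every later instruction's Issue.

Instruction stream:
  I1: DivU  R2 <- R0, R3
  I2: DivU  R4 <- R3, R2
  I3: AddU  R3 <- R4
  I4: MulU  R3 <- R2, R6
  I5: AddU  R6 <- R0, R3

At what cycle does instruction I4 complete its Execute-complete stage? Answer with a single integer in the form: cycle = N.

I1 -> (1, 2, 9, 10)
I2 -> (11, 12, 19, 20)  // struct: DivU busy until I1 writes@10
I3 -> (12, 21, 23, 24)  // RAW R4: wait I2 write@20
I4 -> (25, 26, 29, 30)  // WAW R3: wait I3 write@24
I5 -> (26, 31, 33, 34)  // RAW R3: wait I4 write@30

cycle = 29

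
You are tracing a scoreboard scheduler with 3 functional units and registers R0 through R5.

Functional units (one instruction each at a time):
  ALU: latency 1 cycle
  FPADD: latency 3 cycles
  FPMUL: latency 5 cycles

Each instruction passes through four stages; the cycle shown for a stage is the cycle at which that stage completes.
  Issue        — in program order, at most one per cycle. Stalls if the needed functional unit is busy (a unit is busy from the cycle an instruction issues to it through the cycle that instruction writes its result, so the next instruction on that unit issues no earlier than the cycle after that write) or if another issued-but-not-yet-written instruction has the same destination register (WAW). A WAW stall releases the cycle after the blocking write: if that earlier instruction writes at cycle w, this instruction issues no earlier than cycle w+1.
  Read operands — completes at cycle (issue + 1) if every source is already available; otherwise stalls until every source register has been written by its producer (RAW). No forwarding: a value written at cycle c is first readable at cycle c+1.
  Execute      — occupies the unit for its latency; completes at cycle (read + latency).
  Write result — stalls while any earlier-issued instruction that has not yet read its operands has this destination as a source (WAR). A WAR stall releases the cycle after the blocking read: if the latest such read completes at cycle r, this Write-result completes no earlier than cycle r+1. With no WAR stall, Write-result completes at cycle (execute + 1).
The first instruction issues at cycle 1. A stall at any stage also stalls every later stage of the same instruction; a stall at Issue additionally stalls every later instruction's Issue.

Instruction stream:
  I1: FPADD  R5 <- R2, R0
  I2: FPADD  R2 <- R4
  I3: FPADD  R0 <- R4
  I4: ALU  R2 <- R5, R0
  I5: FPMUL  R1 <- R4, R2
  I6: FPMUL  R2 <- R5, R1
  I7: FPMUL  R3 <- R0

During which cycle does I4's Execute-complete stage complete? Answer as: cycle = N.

cycle = 20

c1: I1 issues→FPADD
c2: I1 reads
c5: I1 exec-done
c6: I1 writes R5
c7: I2 issues→FPADD
c8: I2 reads
c11: I2 exec-done
c12: I2 writes R2
c13: I3 issues→FPADD
c14: I3 reads; I4 issues→ALU
c15: I5 issues→FPMUL
c17: I3 exec-done
c18: I3 writes R0
c19: I4 reads
c20: I4 exec-done
c21: I4 writes R2
c22: I5 reads
c27: I5 exec-done
c28: I5 writes R1
c29: I6 issues→FPMUL
c30: I6 reads
c35: I6 exec-done
c36: I6 writes R2
c37: I7 issues→FPMUL
c38: I7 reads
c43: I7 exec-done
c44: I7 writes R3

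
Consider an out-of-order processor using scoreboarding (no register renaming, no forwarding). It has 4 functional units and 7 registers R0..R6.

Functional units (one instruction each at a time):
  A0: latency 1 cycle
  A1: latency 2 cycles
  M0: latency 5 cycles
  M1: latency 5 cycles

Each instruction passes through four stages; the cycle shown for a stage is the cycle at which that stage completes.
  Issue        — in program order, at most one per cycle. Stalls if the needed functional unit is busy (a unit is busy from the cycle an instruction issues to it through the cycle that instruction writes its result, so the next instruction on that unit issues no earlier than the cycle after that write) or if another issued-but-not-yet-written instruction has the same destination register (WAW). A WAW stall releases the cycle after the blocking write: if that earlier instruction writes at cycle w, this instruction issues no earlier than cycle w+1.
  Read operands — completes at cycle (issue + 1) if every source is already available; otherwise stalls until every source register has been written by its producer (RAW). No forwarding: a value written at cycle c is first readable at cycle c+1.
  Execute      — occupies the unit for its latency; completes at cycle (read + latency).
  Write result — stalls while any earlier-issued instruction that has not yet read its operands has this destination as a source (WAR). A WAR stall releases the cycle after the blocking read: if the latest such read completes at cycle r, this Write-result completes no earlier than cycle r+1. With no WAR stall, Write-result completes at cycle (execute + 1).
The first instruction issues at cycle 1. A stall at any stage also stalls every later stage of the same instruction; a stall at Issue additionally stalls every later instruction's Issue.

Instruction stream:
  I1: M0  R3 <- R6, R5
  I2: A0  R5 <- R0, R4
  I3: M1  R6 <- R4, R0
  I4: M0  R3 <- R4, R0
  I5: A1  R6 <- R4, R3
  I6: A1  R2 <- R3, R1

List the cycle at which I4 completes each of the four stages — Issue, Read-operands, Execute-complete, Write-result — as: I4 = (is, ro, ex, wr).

I4 = (9, 10, 15, 16)

I1: IS=1 RO=2 EX=7 WR=8
I2: IS=2 RO=3 EX=4 WR=5
I3: IS=3 RO=4 EX=9 WR=10
I4: IS=9 RO=10 EX=15 WR=16  [struct: M0 busy until I1 writes@8]
I5: IS=11 RO=17 EX=19 WR=20  [WAW R6: wait I3 write@10; RAW R3: wait I4 write@16]
I6: IS=21 RO=22 EX=24 WR=25  [struct: A1 busy until I5 writes@20]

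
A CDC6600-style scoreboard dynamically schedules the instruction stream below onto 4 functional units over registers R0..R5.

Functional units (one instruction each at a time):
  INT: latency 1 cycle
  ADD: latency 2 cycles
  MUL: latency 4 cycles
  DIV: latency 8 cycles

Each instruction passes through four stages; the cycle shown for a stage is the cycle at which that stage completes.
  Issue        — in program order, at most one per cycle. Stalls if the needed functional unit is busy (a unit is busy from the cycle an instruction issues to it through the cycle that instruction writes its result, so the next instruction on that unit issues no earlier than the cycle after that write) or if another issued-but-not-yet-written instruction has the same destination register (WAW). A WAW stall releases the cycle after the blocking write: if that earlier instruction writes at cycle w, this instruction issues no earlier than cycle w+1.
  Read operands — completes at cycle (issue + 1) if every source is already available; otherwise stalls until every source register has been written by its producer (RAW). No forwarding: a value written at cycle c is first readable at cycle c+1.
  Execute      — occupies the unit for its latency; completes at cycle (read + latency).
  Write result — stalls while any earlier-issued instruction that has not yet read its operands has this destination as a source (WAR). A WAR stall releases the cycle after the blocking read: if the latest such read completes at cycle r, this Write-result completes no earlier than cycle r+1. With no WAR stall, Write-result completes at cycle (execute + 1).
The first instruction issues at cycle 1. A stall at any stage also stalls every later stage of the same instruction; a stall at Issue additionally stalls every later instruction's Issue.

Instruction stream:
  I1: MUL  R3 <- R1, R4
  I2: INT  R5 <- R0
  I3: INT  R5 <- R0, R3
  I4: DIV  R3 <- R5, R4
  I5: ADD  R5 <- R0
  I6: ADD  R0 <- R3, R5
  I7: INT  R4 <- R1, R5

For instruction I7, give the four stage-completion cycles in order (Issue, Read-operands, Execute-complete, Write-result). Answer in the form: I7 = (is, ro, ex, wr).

I7 = (17, 18, 19, 20)

cycle 1: issue I1 (MUL)
cycle 2: I1 read-ops; issue I2 (INT)
cycle 3: I2 read-ops
cycle 4: I2 finished on INT
cycle 5: I2→R5
cycle 6: I1 finished on MUL; issue I3 (INT)
cycle 7: I1→R3
cycle 8: I3 read-ops; issue I4 (DIV)
cycle 9: I3 finished on INT
cycle 10: I3→R5
cycle 11: I4 read-ops; issue I5 (ADD)
cycle 12: I5 read-ops
cycle 14: I5 finished on ADD
cycle 15: I5→R5
cycle 16: issue I6 (ADD)
cycle 17: issue I7 (INT)
cycle 18: I7 read-ops
cycle 19: I4 finished on DIV; I7 finished on INT
cycle 20: I4→R3; I7→R4
cycle 21: I6 read-ops
cycle 23: I6 finished on ADD
cycle 24: I6→R0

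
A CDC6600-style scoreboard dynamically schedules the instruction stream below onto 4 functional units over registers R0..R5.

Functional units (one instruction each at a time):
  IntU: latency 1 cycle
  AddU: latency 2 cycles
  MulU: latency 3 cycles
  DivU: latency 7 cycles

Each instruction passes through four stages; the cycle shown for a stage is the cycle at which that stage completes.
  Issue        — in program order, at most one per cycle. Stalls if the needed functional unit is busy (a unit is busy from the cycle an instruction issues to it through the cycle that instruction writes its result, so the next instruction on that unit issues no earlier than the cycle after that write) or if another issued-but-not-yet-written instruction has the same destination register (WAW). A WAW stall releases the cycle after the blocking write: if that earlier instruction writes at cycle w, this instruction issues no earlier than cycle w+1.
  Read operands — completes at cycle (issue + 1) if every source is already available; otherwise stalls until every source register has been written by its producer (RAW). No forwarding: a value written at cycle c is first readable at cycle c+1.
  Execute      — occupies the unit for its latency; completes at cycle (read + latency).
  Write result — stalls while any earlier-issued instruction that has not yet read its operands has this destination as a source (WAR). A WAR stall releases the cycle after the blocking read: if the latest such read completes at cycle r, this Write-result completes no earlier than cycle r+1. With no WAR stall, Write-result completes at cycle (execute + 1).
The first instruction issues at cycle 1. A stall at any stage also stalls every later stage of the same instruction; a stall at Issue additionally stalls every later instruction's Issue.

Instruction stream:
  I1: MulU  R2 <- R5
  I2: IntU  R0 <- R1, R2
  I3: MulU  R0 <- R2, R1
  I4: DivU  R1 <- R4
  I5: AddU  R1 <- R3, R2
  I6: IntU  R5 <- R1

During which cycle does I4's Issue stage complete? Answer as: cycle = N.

I1: IS=1 RO=2 EX=5 WR=6
I2: IS=2 RO=7 EX=8 WR=9  [RAW R2: wait I1 write@6]
I3: IS=10 RO=11 EX=14 WR=15  [WAW R0: wait I2 write@9]
I4: IS=11 RO=12 EX=19 WR=20
I5: IS=21 RO=22 EX=24 WR=25  [WAW R1: wait I4 write@20]
I6: IS=22 RO=26 EX=27 WR=28  [RAW R1: wait I5 write@25]

cycle = 11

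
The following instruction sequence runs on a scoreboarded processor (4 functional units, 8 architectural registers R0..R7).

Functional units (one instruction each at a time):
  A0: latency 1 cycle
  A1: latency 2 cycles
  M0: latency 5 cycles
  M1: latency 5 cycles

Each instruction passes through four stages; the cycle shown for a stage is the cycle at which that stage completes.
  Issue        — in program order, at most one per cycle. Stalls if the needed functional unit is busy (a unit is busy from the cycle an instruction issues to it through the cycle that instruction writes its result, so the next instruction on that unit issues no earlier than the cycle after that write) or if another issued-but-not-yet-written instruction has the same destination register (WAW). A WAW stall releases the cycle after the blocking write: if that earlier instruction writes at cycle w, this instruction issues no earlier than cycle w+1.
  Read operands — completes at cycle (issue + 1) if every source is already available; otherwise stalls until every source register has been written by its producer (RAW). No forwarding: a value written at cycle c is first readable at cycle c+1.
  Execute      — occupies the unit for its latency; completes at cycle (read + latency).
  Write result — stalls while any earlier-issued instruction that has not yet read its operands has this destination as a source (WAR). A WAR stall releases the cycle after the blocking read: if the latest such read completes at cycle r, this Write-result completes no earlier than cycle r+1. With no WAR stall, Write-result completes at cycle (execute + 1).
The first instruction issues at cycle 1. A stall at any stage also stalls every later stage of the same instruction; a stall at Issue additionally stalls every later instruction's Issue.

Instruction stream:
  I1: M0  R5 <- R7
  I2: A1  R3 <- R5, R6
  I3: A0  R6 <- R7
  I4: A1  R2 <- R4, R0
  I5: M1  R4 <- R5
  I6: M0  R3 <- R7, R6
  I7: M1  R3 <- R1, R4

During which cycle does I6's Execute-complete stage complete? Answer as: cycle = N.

[1] issue I1 (M0)
[2] I1 read-ops, issue I2 (A1)
[3] issue I3 (A0)
[4] I3 read-ops
[5] I3 finished on A0
[7] I1 finished on M0
[8] I1→R5
[9] I2 read-ops
[10] I3→R6
[11] I2 finished on A1
[12] I2→R3
[13] issue I4 (A1)
[14] I4 read-ops, issue I5 (M1)
[15] I5 read-ops, issue I6 (M0)
[16] I4 finished on A1, I6 read-ops
[17] I4→R2
[20] I5 finished on M1
[21] I5→R4, I6 finished on M0
[22] I6→R3
[23] issue I7 (M1)
[24] I7 read-ops
[29] I7 finished on M1
[30] I7→R3

cycle = 21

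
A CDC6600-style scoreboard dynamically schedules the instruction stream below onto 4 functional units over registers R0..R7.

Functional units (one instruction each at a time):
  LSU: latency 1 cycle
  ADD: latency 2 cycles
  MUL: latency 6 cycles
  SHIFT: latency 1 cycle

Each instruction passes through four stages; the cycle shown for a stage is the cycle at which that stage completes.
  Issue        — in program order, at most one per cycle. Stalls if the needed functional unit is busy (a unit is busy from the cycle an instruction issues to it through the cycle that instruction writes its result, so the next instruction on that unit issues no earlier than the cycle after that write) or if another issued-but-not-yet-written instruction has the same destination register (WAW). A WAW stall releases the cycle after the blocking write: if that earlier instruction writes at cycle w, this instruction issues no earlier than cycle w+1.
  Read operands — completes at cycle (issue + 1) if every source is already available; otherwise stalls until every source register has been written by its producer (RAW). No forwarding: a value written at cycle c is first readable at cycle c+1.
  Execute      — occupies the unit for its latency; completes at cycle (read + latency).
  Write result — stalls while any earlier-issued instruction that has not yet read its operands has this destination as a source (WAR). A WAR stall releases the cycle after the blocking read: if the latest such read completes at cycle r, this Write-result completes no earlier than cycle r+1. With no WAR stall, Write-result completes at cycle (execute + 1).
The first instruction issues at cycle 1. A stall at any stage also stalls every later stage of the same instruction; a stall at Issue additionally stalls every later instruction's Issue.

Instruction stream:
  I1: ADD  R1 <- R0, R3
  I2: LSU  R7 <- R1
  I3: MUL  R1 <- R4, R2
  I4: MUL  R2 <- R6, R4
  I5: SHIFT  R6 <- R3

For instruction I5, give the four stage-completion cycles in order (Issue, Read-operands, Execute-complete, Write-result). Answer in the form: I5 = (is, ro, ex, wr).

t=1  I1→ADD
t=2  I1 RO; I2→LSU
t=4  I1 EX
t=5  I1 WR R1
t=6  I2 RO; I3→MUL
t=7  I2 EX; I3 RO
t=8  I2 WR R7
t=13  I3 EX
t=14  I3 WR R1
t=15  I4→MUL
t=16  I4 RO; I5→SHIFT
t=17  I5 RO
t=18  I5 EX
t=19  I5 WR R6
t=22  I4 EX
t=23  I4 WR R2

I5 = (16, 17, 18, 19)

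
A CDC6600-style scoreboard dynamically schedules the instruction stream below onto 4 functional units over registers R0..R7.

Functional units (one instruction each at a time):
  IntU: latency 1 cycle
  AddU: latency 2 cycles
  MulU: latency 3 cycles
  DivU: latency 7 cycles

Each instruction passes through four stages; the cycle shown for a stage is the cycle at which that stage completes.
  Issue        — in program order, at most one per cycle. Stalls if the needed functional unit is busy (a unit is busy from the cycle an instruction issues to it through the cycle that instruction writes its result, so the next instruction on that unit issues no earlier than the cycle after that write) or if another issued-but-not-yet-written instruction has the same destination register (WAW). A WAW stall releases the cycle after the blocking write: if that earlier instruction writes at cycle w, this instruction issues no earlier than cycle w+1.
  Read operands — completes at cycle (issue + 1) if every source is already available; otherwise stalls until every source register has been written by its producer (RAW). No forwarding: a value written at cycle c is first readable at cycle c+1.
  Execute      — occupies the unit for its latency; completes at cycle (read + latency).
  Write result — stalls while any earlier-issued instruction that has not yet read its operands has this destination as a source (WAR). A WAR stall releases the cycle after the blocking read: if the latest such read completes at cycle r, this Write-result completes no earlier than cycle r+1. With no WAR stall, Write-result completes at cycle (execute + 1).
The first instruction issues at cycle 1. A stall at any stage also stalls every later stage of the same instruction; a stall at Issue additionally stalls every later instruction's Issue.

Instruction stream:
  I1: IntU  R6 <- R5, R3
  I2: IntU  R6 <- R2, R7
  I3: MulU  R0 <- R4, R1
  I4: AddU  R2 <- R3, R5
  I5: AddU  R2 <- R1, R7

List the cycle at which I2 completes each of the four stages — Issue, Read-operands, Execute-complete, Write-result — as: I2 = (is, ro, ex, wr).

I1 -> (1, 2, 3, 4)
I2 -> (5, 6, 7, 8)  // struct: IntU busy until I1 writes@4
I3 -> (6, 7, 10, 11)
I4 -> (7, 8, 10, 11)
I5 -> (12, 13, 15, 16)  // struct: AddU busy until I4 writes@11

I2 = (5, 6, 7, 8)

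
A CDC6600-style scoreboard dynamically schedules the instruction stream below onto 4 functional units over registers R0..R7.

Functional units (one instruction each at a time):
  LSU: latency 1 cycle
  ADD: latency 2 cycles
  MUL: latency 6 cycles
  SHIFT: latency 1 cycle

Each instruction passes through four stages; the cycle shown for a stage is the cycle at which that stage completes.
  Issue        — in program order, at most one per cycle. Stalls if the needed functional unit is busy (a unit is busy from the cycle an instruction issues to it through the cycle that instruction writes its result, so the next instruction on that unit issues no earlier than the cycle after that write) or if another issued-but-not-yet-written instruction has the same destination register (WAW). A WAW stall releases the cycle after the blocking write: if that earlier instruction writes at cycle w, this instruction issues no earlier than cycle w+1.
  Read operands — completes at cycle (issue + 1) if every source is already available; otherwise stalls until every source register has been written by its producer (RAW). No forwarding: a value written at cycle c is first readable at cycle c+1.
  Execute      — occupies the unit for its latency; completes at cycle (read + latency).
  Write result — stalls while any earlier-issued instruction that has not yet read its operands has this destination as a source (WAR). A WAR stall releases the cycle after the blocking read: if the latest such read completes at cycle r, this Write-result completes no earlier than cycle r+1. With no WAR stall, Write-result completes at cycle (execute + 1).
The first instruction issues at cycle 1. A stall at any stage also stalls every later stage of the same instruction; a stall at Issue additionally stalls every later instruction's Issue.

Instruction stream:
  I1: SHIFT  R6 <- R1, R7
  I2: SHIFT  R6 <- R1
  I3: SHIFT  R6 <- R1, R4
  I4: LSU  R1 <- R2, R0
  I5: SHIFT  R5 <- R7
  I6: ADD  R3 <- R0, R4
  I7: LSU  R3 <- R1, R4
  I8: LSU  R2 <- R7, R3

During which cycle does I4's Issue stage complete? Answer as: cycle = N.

cycle = 10

c1: issue I1 (SHIFT)
c2: I1 read-ops
c3: I1 finished on SHIFT
c4: I1→R6
c5: issue I2 (SHIFT)
c6: I2 read-ops
c7: I2 finished on SHIFT
c8: I2→R6
c9: issue I3 (SHIFT)
c10: I3 read-ops · issue I4 (LSU)
c11: I3 finished on SHIFT · I4 read-ops
c12: I3→R6 · I4 finished on LSU
c13: I4→R1 · issue I5 (SHIFT)
c14: I5 read-ops · issue I6 (ADD)
c15: I5 finished on SHIFT · I6 read-ops
c16: I5→R5
c17: I6 finished on ADD
c18: I6→R3
c19: issue I7 (LSU)
c20: I7 read-ops
c21: I7 finished on LSU
c22: I7→R3
c23: issue I8 (LSU)
c24: I8 read-ops
c25: I8 finished on LSU
c26: I8→R2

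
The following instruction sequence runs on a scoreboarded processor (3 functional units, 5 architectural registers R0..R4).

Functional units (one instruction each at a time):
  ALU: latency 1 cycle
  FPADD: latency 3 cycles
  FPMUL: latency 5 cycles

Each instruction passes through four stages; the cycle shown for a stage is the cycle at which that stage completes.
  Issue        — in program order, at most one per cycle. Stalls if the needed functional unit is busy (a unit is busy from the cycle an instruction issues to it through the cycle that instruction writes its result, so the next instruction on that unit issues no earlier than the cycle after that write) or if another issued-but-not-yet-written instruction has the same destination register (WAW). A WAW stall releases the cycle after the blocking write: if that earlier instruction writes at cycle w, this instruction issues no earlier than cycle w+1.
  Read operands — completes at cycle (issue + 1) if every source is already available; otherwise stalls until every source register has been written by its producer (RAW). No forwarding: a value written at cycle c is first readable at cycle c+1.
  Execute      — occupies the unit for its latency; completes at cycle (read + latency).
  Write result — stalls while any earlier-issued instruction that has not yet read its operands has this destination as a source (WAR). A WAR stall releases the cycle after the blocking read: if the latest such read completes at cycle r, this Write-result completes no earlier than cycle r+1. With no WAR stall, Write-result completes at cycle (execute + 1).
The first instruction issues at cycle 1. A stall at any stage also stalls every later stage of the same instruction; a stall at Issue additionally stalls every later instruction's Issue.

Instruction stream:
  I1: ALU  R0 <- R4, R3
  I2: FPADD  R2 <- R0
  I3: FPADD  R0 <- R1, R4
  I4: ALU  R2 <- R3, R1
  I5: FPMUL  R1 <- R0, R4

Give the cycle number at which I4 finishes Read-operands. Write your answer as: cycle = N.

cycle = 12

cycle 1: I1→ALU
cycle 2: I1 RO | I2→FPADD
cycle 3: I1 EX
cycle 4: I1 WR R0
cycle 5: I2 RO
cycle 8: I2 EX
cycle 9: I2 WR R2
cycle 10: I3→FPADD
cycle 11: I3 RO | I4→ALU
cycle 12: I4 RO | I5→FPMUL
cycle 13: I4 EX
cycle 14: I3 EX | I4 WR R2
cycle 15: I3 WR R0
cycle 16: I5 RO
cycle 21: I5 EX
cycle 22: I5 WR R1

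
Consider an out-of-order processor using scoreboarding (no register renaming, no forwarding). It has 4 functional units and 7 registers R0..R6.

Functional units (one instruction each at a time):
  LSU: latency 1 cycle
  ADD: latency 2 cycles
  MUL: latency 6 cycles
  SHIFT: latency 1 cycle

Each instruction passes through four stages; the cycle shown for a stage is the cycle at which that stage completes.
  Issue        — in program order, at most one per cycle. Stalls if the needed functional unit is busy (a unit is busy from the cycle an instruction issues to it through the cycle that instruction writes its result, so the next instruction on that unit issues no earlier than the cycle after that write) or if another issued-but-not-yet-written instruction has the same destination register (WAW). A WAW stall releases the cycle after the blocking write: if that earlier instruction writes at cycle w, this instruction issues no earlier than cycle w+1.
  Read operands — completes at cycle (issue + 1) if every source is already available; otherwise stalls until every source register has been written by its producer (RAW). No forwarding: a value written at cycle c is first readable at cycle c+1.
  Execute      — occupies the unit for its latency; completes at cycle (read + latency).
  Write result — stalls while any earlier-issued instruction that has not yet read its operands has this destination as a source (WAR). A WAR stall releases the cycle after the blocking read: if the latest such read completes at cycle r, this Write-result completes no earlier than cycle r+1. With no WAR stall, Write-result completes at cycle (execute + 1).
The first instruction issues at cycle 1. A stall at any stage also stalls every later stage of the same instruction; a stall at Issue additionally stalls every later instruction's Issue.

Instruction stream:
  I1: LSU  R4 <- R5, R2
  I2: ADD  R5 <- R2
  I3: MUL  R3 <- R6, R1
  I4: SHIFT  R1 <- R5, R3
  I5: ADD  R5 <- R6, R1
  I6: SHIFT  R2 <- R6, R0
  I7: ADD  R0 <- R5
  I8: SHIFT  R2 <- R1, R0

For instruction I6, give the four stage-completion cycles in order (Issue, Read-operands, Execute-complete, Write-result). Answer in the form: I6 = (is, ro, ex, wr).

I1: IS=1 RO=2 EX=3 WR=4
I2: IS=2 RO=3 EX=5 WR=6
I3: IS=3 RO=4 EX=10 WR=11
I4: IS=4 RO=12 EX=13 WR=14  [RAW R3: wait I3 write@11]
I5: IS=7 RO=15 EX=17 WR=18  [struct: ADD busy until I2 writes@6; RAW R1: wait I4 write@14]
I6: IS=15 RO=16 EX=17 WR=18  [struct: SHIFT busy until I4 writes@14]
I7: IS=19 RO=20 EX=22 WR=23  [struct: ADD busy until I5 writes@18]
I8: IS=20 RO=24 EX=25 WR=26  [RAW R0: wait I7 write@23]

I6 = (15, 16, 17, 18)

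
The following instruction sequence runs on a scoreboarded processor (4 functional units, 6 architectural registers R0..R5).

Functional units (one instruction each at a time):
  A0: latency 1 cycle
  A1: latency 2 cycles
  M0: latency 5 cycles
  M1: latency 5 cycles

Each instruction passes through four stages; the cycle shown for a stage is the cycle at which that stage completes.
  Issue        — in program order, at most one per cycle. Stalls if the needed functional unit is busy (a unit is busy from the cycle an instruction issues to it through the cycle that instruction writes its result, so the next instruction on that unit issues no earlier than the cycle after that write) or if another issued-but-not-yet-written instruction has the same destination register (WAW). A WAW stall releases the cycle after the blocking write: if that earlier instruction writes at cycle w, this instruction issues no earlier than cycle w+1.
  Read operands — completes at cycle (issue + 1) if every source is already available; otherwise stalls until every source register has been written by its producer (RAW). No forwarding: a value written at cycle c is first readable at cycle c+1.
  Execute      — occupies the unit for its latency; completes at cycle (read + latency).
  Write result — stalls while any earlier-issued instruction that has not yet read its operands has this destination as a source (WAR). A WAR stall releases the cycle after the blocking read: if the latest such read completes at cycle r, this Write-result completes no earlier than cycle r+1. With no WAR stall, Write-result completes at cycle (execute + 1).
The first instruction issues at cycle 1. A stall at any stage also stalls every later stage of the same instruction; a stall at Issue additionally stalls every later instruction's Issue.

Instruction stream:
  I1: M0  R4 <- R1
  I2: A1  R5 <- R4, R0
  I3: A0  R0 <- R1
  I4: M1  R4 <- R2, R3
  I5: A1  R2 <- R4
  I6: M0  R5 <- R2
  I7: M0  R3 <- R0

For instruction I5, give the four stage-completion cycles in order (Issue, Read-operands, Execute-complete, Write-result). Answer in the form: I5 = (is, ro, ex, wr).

I5 = (13, 17, 19, 20)

[1] I1 dispatched to M0
[2] I1 operands ready, I2 dispatched to A1
[3] I3 dispatched to A0
[4] I3 operands ready
[5] I3 complete
[7] I1 complete
[8] R4←I1
[9] I2 operands ready, I4 dispatched to M1
[10] R0←I3, I4 operands ready
[11] I2 complete
[12] R5←I2
[13] I5 dispatched to A1
[14] I6 dispatched to M0
[15] I4 complete
[16] R4←I4
[17] I5 operands ready
[19] I5 complete
[20] R2←I5
[21] I6 operands ready
[26] I6 complete
[27] R5←I6
[28] I7 dispatched to M0
[29] I7 operands ready
[34] I7 complete
[35] R3←I7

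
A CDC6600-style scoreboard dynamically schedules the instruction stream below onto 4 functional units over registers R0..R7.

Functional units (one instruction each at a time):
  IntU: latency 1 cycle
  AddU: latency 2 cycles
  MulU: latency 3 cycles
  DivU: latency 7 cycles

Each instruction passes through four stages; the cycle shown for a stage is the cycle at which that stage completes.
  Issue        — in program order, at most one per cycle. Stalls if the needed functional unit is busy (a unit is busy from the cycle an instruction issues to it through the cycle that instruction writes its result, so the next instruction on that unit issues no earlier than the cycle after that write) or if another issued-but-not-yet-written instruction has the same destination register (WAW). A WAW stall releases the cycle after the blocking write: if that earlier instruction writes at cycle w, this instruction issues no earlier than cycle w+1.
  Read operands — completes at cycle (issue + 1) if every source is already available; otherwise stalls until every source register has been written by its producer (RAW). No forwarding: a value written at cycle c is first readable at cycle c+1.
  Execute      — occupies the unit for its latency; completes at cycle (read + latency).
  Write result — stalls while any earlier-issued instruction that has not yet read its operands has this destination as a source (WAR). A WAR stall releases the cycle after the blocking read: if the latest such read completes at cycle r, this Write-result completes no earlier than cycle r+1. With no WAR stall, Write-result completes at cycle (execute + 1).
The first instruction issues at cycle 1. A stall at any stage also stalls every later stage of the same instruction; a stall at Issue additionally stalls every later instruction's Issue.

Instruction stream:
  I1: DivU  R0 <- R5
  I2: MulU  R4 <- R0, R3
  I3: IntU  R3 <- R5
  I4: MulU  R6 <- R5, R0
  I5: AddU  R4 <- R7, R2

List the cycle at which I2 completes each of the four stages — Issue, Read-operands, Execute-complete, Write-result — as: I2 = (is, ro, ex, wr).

I2 = (2, 11, 14, 15)

cycle 1: issue I1 (DivU)
cycle 2: I1 read-ops · issue I2 (MulU)
cycle 3: issue I3 (IntU)
cycle 4: I3 read-ops
cycle 5: I3 finished on IntU
cycle 9: I1 finished on DivU
cycle 10: I1→R0
cycle 11: I2 read-ops
cycle 12: I3→R3
cycle 14: I2 finished on MulU
cycle 15: I2→R4
cycle 16: issue I4 (MulU)
cycle 17: I4 read-ops · issue I5 (AddU)
cycle 18: I5 read-ops
cycle 20: I4 finished on MulU · I5 finished on AddU
cycle 21: I4→R6 · I5→R4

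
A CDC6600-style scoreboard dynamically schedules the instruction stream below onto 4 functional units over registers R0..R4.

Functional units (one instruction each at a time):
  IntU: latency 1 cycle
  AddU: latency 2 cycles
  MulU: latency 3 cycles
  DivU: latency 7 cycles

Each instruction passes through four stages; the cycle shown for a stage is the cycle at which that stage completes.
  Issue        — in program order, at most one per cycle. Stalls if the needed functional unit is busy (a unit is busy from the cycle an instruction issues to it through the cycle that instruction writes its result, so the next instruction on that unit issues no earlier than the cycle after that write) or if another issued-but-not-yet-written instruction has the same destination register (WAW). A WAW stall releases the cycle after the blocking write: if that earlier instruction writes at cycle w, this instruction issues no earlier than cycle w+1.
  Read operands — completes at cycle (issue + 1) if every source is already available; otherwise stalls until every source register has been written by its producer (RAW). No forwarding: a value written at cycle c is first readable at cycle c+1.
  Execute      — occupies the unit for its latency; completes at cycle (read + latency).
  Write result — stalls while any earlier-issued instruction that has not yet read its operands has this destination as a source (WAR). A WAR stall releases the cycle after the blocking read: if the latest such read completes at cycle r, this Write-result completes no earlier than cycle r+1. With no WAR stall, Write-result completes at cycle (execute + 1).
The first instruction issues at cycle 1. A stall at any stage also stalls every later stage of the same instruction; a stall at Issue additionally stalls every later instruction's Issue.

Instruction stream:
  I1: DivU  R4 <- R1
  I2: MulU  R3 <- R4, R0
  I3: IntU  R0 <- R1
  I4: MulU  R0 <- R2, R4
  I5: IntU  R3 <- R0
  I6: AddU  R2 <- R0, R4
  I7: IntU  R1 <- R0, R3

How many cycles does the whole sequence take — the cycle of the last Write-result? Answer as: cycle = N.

cycle = 28

c1: issue I1 (DivU)
c2: I1 read-ops; issue I2 (MulU)
c3: issue I3 (IntU)
c4: I3 read-ops
c5: I3 finished on IntU
c9: I1 finished on DivU
c10: I1→R4
c11: I2 read-ops
c12: I3→R0
c14: I2 finished on MulU
c15: I2→R3
c16: issue I4 (MulU)
c17: I4 read-ops; issue I5 (IntU)
c18: issue I6 (AddU)
c20: I4 finished on MulU
c21: I4→R0
c22: I5 read-ops; I6 read-ops
c23: I5 finished on IntU
c24: I5→R3; I6 finished on AddU
c25: I6→R2; issue I7 (IntU)
c26: I7 read-ops
c27: I7 finished on IntU
c28: I7→R1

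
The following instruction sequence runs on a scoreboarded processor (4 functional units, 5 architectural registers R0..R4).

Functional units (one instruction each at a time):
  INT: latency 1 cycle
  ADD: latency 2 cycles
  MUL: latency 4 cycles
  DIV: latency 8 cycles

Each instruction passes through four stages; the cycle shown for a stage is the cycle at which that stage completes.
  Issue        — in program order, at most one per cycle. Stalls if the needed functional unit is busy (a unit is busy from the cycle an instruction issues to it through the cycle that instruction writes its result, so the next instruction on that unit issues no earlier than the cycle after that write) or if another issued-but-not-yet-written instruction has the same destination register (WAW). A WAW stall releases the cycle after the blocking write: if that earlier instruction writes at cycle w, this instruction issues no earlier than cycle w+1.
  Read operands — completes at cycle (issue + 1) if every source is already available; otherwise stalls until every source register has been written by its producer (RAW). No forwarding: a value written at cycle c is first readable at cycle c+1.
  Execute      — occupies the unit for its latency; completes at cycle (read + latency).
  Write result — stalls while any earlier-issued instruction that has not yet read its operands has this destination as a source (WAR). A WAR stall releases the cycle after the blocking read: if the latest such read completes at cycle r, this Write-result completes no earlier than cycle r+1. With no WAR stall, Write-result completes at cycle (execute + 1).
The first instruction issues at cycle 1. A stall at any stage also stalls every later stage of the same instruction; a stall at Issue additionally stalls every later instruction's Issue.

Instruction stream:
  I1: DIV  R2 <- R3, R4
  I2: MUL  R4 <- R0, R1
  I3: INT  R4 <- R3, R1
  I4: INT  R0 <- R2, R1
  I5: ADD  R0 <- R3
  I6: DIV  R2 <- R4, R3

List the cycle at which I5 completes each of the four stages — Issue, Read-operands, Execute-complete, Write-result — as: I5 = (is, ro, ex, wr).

I5 = (17, 18, 20, 21)

1) issue 1, read 2, done 10, write 11
2) issue 2, read 3, done 7, write 8
3) issue 9, read 10, done 11, write 12  <WAW R4: wait I2 write@8>
4) issue 13, read 14, done 15, write 16  <struct: INT busy until I3 writes@12>
5) issue 17, read 18, done 20, write 21  <WAW R0: wait I4 write@16>
6) issue 18, read 19, done 27, write 28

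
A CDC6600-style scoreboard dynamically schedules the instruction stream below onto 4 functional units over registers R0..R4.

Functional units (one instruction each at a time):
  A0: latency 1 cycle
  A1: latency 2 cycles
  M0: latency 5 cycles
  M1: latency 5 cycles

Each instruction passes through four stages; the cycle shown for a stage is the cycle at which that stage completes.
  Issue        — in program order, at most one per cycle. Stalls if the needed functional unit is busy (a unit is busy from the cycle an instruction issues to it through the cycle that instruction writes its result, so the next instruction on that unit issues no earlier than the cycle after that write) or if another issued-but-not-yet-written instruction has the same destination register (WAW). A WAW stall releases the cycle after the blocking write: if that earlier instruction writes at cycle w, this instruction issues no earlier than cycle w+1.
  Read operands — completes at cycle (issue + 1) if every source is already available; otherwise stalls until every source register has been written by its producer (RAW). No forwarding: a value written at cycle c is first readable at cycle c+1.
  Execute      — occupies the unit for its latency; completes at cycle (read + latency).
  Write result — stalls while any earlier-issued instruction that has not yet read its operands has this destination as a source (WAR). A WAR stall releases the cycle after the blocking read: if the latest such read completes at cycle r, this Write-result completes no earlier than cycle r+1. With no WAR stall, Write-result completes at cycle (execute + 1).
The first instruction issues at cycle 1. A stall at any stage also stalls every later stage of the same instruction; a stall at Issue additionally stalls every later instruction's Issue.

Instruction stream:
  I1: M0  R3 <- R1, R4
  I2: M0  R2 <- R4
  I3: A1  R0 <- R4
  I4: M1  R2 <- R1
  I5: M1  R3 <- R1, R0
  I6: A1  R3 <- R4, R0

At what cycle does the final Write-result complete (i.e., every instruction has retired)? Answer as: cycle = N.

cycle = 37

t=1  I1 dispatched to M0
t=2  I1 operands ready
t=7  I1 complete
t=8  R3←I1
t=9  I2 dispatched to M0
t=10  I2 operands ready; I3 dispatched to A1
t=11  I3 operands ready
t=13  I3 complete
t=14  R0←I3
t=15  I2 complete
t=16  R2←I2
t=17  I4 dispatched to M1
t=18  I4 operands ready
t=23  I4 complete
t=24  R2←I4
t=25  I5 dispatched to M1
t=26  I5 operands ready
t=31  I5 complete
t=32  R3←I5
t=33  I6 dispatched to A1
t=34  I6 operands ready
t=36  I6 complete
t=37  R3←I6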